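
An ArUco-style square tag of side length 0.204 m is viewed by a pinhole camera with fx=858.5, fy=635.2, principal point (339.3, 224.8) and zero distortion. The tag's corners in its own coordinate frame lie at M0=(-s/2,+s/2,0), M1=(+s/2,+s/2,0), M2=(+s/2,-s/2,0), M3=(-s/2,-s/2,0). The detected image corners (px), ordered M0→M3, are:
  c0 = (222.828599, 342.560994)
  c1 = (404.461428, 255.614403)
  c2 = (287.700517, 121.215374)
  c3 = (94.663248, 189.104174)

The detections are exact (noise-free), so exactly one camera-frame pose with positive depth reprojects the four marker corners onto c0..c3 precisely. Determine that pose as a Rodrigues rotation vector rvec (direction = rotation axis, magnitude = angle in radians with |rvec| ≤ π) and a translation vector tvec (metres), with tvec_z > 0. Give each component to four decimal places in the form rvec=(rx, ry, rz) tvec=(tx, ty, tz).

Intrinsics K: fx=858.5, fy=635.2, cx=339.3, cy=224.8
Marker side s = 0.204 m; corners in marker frame (Z=0):
  M0 = (-0.1020, +0.1020, 0)
  M1 = (+0.1020, +0.1020, 0)
  M2 = (+0.1020, -0.1020, 0)
  M3 = (-0.1020, -0.1020, 0)
Detected image corners:
  c0 = (222.828599, 342.560994) px
  c1 = (404.461428, 255.614403) px
  c2 = (287.700517, 121.215374) px
  c3 = (94.663248, 189.104174) px
Planar DLT: solve 8×8 A·h = b for H (H[2,2]=1):
  H  [+1069.76487 +575.09154 +257.55442]
  H  [-243.01249 +681.52059 +224.07510]
  H  [+0.59898 -0.09314 +1.00000]
B = K⁻¹H; ‖b₁‖=1.315702, ‖b₂‖=1.315702; λ = 2/(‖b₁‖+‖b₂‖) = 0.760051, sign → tz>0 ⇒ λ=+0.760051
r₁ = λ·B[:,0] = (+0.76716,-0.45189,+0.45525); r₂ = λ·B[:,1] = (+0.53712,+0.84053,-0.07079)
r₃ = r₁×r₂ = (-0.35066,+0.29884,+0.88754); SVD([r₁ r₂ r₃]) → R = UVᵀ:
  R  [+0.76716 +0.53712 -0.35066]
  R  [-0.45189 +0.84053 +0.29884]
  R  [+0.45525 -0.07079 +0.88754]
t = (-0.07237, -0.00087, +0.76005) m
tr R = 2.495233; θ = arccos((tr R − 1)/2) = 0.726330 rad = 41.616°
axis k = ((R−Rᵀ)₃₂, (R−Rᵀ)₁₃, (R−Rᵀ)₂₁) / (2 sinθ) = (-0.278279, -0.606746, -0.744593)
rvec = θ·k = (-0.202123, -0.440698, -0.540821)

rvec=(-0.2021, -0.4407, -0.5408) tvec=(-0.0724, -0.0009, 0.7601)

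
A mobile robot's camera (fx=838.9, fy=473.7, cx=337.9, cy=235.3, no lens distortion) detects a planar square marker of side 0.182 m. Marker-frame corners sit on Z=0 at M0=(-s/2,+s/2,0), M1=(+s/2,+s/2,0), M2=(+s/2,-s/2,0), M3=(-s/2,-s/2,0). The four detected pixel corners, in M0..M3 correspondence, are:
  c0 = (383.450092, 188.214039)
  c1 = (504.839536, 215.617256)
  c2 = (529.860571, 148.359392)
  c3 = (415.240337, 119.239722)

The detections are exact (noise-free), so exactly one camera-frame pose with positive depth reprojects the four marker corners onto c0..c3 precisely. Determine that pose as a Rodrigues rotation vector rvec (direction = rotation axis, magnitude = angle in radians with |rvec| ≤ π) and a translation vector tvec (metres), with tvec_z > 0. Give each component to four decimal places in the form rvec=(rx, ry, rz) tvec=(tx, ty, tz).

Intrinsics K: fx=838.9, fy=473.7, cx=337.9, cy=235.3
Marker side s = 0.182 m; corners in marker frame (Z=0):
  M0 = (-0.0910, +0.0910, 0)
  M1 = (+0.0910, +0.0910, 0)
  M2 = (+0.0910, -0.0910, 0)
  M3 = (-0.0910, -0.0910, 0)
Detected image corners:
  c0 = (383.450092, 188.214039) px
  c1 = (504.839536, 215.617256) px
  c2 = (529.860571, 148.359392) px
  c3 = (415.240337, 119.239722) px
Planar DLT: solve 8×8 A·h = b for H (H[2,2]=1):
  H  [+760.13877 -273.11849 +459.99312]
  H  [+196.48076 +331.14341 +167.37813]
  H  [+0.24478 -0.25626 +1.00000]
B = K⁻¹H; ‖b₁‖=0.893289, ‖b₂‖=0.893289; λ = 2/(‖b₁‖+‖b₂‖) = 1.119459, sign → tz>0 ⇒ λ=+1.119459
r₁ = λ·B[:,0] = (+0.90398,+0.32821,+0.27402); r₂ = λ·B[:,1] = (-0.24891,+0.92507,-0.28688)
r₃ = r₁×r₂ = (-0.34764,+0.19113,+0.91794); SVD([r₁ r₂ r₃]) → R = UVᵀ:
  R  [+0.90398 -0.24891 -0.34764]
  R  [+0.32821 +0.92507 +0.19113]
  R  [+0.27402 -0.28688 +0.91794]
t = (+0.16293, -0.16051, +1.11946) m
tr R = 2.746990; θ = arccos((tr R − 1)/2) = 0.508460 rad = 29.133°
axis k = ((R−Rᵀ)₃₂, (R−Rᵀ)₁₃, (R−Rᵀ)₂₁) / (2 sinθ) = (-0.490931, -0.638479, +0.592732)
rvec = θ·k = (-0.249619, -0.324641, +0.301381)

rvec=(-0.2496, -0.3246, 0.3014) tvec=(0.1629, -0.1605, 1.1195)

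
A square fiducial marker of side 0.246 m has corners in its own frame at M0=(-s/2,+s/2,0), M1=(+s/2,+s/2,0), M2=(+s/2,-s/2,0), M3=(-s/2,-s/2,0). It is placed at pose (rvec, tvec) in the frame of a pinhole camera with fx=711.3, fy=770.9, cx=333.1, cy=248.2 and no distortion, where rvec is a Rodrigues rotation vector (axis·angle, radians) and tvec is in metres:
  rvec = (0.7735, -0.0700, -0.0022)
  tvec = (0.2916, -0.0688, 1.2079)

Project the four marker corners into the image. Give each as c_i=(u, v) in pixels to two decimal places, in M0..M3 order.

Intrinsics K: fx=711.3, fy=770.9, cx=333.1, cy=248.2
Marker side s = 0.246 m; corners in marker frame (Z=0):
  M0 = (-0.1230, +0.1230, 0)
  M1 = (+0.1230, +0.1230, 0)
  M2 = (+0.1230, -0.1230, 0)
  M3 = (-0.1230, -0.1230, 0)
rvec = (0.7735, -0.0700, -0.0022), |rvec| = θ = 0.77666 rad = 44.500°
Rodrigues: sinθ=0.70090, 1−cosθ=0.28674; R = I + sinθ·[k]× + (1−cosθ)·[k]×²:
    [+0.99767 -0.02375 -0.06398]
    [-0.02772 +0.71558 -0.69798]
    [+0.06236 +0.69812 +0.71326]
t = (0.2916, -0.0688, 1.2079) m
M0: Pc = R·M0+t = (+0.16597, +0.02263, +1.28610); u = 711.3·(+0.16597)/1.28610 + 333.1 = 424.8900, v = 770.9·(+0.02263)/1.28610 + 248.2 = 261.7629
M1: Pc = R·M1+t = (+0.41139, +0.01581, +1.30144); u = 711.3·(+0.41139)/1.30144 + 333.1 = 557.9455, v = 770.9·(+0.01581)/1.30144 + 248.2 = 257.5631
M2: Pc = R·M2+t = (+0.41723, -0.16023, +1.12970); u = 711.3·(+0.41723)/1.12970 + 333.1 = 595.8058, v = 770.9·(-0.16023)/1.12970 + 248.2 = 138.8623
M3: Pc = R·M3+t = (+0.17181, -0.15341, +1.11436); u = 711.3·(+0.17181)/1.11436 + 333.1 = 442.7659, v = 770.9·(-0.15341)/1.11436 + 248.2 = 142.0751

c0=(424.89, 261.76) c1=(557.95, 257.56) c2=(595.81, 138.86) c3=(442.77, 142.08)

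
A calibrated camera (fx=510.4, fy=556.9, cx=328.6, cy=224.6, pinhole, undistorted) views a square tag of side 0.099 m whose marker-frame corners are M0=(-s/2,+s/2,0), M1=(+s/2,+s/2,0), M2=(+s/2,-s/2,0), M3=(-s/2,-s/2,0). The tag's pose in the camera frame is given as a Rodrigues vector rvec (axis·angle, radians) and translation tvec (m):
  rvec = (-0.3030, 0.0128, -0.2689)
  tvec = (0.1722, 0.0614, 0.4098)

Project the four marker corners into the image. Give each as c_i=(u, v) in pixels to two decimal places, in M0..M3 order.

Intrinsics K: fx=510.4, fy=556.9, cx=328.6, cy=224.6
Marker side s = 0.099 m; corners in marker frame (Z=0):
  M0 = (-0.0495, +0.0495, 0)
  M1 = (+0.0495, +0.0495, 0)
  M2 = (+0.0495, -0.0495, 0)
  M3 = (-0.0495, -0.0495, 0)
rvec = (-0.3030, 0.0128, -0.2689), |rvec| = θ = 0.40531 rad = 23.223°
Rodrigues: sinθ=0.39431, 1−cosθ=0.08102; R = I + sinθ·[k]× + (1−cosθ)·[k]×²:
    [+0.96426 +0.25968 +0.05264]
    [-0.26351 +0.91906 +0.29307]
    [+0.02773 -0.29647 +0.95464]
t = (0.1722, 0.0614, 0.4098) m
M0: Pc = R·M0+t = (+0.13732, +0.11994, +0.39375); u = 510.4·(+0.13732)/0.39375 + 328.6 = 506.6054, v = 556.9·(+0.11994)/0.39375 + 224.6 = 394.2322
M1: Pc = R·M1+t = (+0.23279, +0.09385, +0.39650); u = 510.4·(+0.23279)/0.39650 + 328.6 = 628.2578, v = 556.9·(+0.09385)/0.39650 + 224.6 = 356.4164
M2: Pc = R·M2+t = (+0.20708, +0.00286, +0.42585); u = 510.4·(+0.20708)/0.42585 + 328.6 = 576.7914, v = 556.9·(+0.00286)/0.42585 + 224.6 = 228.3438
M3: Pc = R·M3+t = (+0.11161, +0.02895, +0.42310); u = 510.4·(+0.11161)/0.42310 + 328.6 = 463.2440, v = 556.9·(+0.02895)/0.42310 + 224.6 = 262.7053

c0=(506.61, 394.23) c1=(628.26, 356.42) c2=(576.79, 228.34) c3=(463.24, 262.71)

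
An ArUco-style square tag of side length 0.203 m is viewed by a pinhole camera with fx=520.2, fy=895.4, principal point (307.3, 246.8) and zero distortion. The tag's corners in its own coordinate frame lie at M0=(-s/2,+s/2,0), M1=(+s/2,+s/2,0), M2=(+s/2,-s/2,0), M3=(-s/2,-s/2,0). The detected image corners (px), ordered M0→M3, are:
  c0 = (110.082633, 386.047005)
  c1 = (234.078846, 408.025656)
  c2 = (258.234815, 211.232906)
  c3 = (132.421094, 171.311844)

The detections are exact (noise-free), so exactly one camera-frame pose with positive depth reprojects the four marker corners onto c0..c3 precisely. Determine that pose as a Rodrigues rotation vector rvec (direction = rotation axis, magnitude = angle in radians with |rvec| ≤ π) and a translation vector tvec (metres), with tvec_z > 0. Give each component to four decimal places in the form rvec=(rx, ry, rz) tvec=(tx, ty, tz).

rvec=(0.1633, -0.3410, 0.1958) tvec=(-0.1982, 0.0471, 0.8508)

Intrinsics K: fx=520.2, fy=895.4, cx=307.3, cy=246.8
Marker side s = 0.203 m; corners in marker frame (Z=0):
  M0 = (-0.1015, +0.1015, 0)
  M1 = (+0.1015, +0.1015, 0)
  M2 = (+0.1015, -0.1015, 0)
  M3 = (-0.1015, -0.1015, 0)
Detected image corners:
  c0 = (110.082633, 386.047005) px
  c1 = (234.078846, 408.025656) px
  c2 = (258.234815, 211.232906) px
  c3 = (132.421094, 171.311844) px
Planar DLT: solve 8×8 A·h = b for H (H[2,2]=1):
  H  [+690.06324 -87.60719 +186.11259]
  H  [+271.62913 +1055.17574 +296.33447]
  H  [+0.40737 +0.14750 +1.00000]
B = K⁻¹H; ‖b₁‖=1.175421, ‖b₂‖=1.175421; λ = 2/(‖b₁‖+‖b₂‖) = 0.850759, sign → tz>0 ⇒ λ=+0.850759
r₁ = λ·B[:,0] = (+0.92383,+0.16256,+0.34657); r₂ = λ·B[:,1] = (-0.21741,+0.96798,+0.12549)
r₃ = r₁×r₂ = (-0.31507,-0.19127,+0.92959); SVD([r₁ r₂ r₃]) → R = UVᵀ:
  R  [+0.92383 -0.21741 -0.31507]
  R  [+0.16256 +0.96798 -0.19127]
  R  [+0.34657 +0.12549 +0.92959]
t = (-0.19820, +0.04706, +0.85076) m
tr R = 2.821404; θ = arccos((tr R − 1)/2) = 0.425815 rad = 24.397°
axis k = ((R−Rᵀ)₃₂, (R−Rᵀ)₁₃, (R−Rᵀ)₂₁) / (2 sinθ) = (+0.383428, -0.800899, +0.459938)
rvec = θ·k = (+0.163270, -0.341035, +0.195849)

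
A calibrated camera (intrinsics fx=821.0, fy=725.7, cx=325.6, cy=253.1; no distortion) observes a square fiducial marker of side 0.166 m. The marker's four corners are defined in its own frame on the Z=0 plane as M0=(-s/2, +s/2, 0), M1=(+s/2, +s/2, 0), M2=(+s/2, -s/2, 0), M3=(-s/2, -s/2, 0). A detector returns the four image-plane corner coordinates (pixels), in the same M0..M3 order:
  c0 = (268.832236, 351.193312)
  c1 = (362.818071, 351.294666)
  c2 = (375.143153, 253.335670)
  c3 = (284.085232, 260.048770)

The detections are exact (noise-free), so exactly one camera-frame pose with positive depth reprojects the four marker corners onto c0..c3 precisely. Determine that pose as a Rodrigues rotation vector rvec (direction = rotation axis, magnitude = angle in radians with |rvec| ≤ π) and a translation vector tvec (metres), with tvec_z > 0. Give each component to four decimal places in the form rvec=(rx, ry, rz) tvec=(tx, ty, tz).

rvec=(-0.3495, 0.5839, 0.0276) tvec=(-0.0066, 0.0845, 1.2285)

Intrinsics K: fx=821.0, fy=725.7, cx=325.6, cy=253.1
Marker side s = 0.166 m; corners in marker frame (Z=0):
  M0 = (-0.0830, +0.0830, 0)
  M1 = (+0.0830, +0.0830, 0)
  M2 = (+0.0830, -0.0830, 0)
  M3 = (-0.0830, -0.0830, 0)
Detected image corners:
  c0 = (268.832236, 351.193312) px
  c1 = (362.818071, 351.294666) px
  c2 = (375.143153, 253.335670) px
  c3 = (284.085232, 260.048770) px
Planar DLT: solve 8×8 A·h = b for H (H[2,2]=1):
  H  [+414.16349 -166.22644 +321.16506]
  H  [-155.05199 +490.81161 +303.02172]
  H  [-0.44314 -0.25668 +1.00000]
B = K⁻¹H; ‖b₁‖=0.813969, ‖b₂‖=0.813969; λ = 2/(‖b₁‖+‖b₂‖) = 1.228548, sign → tz>0 ⇒ λ=+1.228548
r₁ = λ·B[:,0] = (+0.83567,-0.07262,-0.54442); r₂ = λ·B[:,1] = (-0.12368,+0.94088,-0.31534)
r₃ = r₁×r₂ = (+0.53513,+0.33086,+0.77728); SVD([r₁ r₂ r₃]) → R = UVᵀ:
  R  [+0.83567 -0.12368 +0.53513]
  R  [-0.07262 +0.94088 +0.33086]
  R  [-0.54442 -0.31534 +0.77728]
t = (-0.00664, +0.08451, +1.22855) m
tr R = 2.553833; θ = arccos((tr R − 1)/2) = 0.681043 rad = 39.021°
axis k = ((R−Rᵀ)₃₂, (R−Rᵀ)₁₃, (R−Rᵀ)₂₁) / (2 sinθ) = (-0.513179, +0.857323, +0.040553)
rvec = θ·k = (-0.349497, +0.583874, +0.027618)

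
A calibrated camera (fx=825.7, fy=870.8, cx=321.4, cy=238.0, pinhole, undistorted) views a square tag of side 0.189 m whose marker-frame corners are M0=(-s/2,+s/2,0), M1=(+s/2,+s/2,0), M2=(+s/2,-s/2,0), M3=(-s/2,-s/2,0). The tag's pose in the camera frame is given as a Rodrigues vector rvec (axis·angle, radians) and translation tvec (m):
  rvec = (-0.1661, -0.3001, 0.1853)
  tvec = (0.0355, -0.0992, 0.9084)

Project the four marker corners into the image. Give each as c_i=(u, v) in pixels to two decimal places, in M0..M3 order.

c0=(256.49, 210.81) c1=(419.98, 249.22) c2=(441.84, 81.29) c3=(286.13, 34.63)

Intrinsics K: fx=825.7, fy=870.8, cx=321.4, cy=238.0
Marker side s = 0.189 m; corners in marker frame (Z=0):
  M0 = (-0.0945, +0.0945, 0)
  M1 = (+0.0945, +0.0945, 0)
  M2 = (+0.0945, -0.0945, 0)
  M3 = (-0.0945, -0.0945, 0)
rvec = (-0.1661, -0.3001, 0.1853), |rvec| = θ = 0.38985 rad = 22.337°
Rodrigues: sinθ=0.38005, 1−cosθ=0.07504; R = I + sinθ·[k]× + (1−cosθ)·[k]×²:
    [+0.93859 -0.15603 -0.30775]
    [+0.20525 +0.96943 +0.13447]
    [+0.27736 -0.18938 +0.94192]
t = (0.0355, -0.0992, 0.9084) m
M0: Pc = R·M0+t = (-0.06794, -0.02699, +0.86429); u = 825.7·(-0.06794)/0.86429 + 321.4 = 256.4924, v = 870.8·(-0.02699)/0.86429 + 238.0 = 210.8115
M1: Pc = R·M1+t = (+0.10945, +0.01181, +0.91671); u = 825.7·(+0.10945)/0.91671 + 321.4 = 419.9846, v = 870.8·(+0.01181)/0.91671 + 238.0 = 249.2157
M2: Pc = R·M2+t = (+0.13894, -0.17141, +0.95251); u = 825.7·(+0.13894)/0.95251 + 321.4 = 441.8442, v = 870.8·(-0.17141)/0.95251 + 238.0 = 81.2894
M3: Pc = R·M3+t = (-0.03845, -0.21021, +0.90009); u = 825.7·(-0.03845)/0.90009 + 321.4 = 286.1264, v = 870.8·(-0.21021)/0.90009 + 238.0 = 34.6323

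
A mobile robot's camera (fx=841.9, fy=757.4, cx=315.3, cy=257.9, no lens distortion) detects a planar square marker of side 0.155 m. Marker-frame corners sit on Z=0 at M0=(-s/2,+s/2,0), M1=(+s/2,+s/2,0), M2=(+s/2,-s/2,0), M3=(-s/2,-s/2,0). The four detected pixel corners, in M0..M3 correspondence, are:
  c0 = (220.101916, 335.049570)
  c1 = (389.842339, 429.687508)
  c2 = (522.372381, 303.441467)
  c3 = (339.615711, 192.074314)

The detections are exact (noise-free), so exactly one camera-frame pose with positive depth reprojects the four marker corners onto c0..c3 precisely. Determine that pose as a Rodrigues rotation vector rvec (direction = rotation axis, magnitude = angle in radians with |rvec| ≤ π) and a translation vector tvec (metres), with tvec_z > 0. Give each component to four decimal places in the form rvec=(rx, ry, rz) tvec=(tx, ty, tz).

rvec=(0.4651, -0.0400, 0.6064) tvec=(0.0368, 0.0493, 0.6035)

Intrinsics K: fx=841.9, fy=757.4, cx=315.3, cy=257.9
Marker side s = 0.155 m; corners in marker frame (Z=0):
  M0 = (-0.0775, +0.0775, 0)
  M1 = (+0.0775, +0.0775, 0)
  M2 = (+0.0775, -0.0775, 0)
  M3 = (-0.0775, -0.0775, 0)
Detected image corners:
  c0 = (220.101916, 335.049570) px
  c1 = (389.842339, 429.687508) px
  c2 = (522.372381, 303.441467) px
  c3 = (339.615711, 192.074314) px
Planar DLT: solve 8×8 A·h = b for H (H[2,2]=1):
  H  [+1238.87028 -564.27822 +366.59964]
  H  [+750.73061 +1081.05240 +319.73046]
  H  [+0.28260 +0.67853 +1.00000]
B = K⁻¹H; ‖b₁‖=1.657080, ‖b₂‖=1.657080; λ = 2/(‖b₁‖+‖b₂‖) = 0.603471, sign → tz>0 ⇒ λ=+0.603471
r₁ = λ·B[:,0] = (+0.82415,+0.54009,+0.17054); r₂ = λ·B[:,1] = (-0.55782,+0.72192,+0.40947)
r₃ = r₁×r₂ = (+0.09803,-0.43260,+0.89624); SVD([r₁ r₂ r₃]) → R = UVᵀ:
  R  [+0.82415 -0.55782 +0.09803]
  R  [+0.54009 +0.72192 -0.43260]
  R  [+0.17054 +0.40947 +0.89624]
t = (+0.03677, +0.04926, +0.60347) m
tr R = 2.442310; θ = arccos((tr R − 1)/2) = 0.765328 rad = 43.850°
axis k = ((R−Rᵀ)₃₂, (R−Rᵀ)₁₃, (R−Rᵀ)₂₁) / (2 sinθ) = (+0.607750, -0.052329, +0.792402)
rvec = θ·k = (+0.465128, -0.040049, +0.606448)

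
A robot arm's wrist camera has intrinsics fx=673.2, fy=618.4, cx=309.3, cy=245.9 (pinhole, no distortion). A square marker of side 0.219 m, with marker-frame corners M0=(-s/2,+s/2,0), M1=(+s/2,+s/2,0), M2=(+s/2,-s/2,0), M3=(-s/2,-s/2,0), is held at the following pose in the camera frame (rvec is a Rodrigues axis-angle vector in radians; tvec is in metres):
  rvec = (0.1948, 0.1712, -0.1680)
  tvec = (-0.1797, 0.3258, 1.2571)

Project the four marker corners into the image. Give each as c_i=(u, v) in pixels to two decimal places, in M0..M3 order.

Intrinsics K: fx=673.2, fy=618.4, cx=309.3, cy=245.9
Marker side s = 0.219 m; corners in marker frame (Z=0):
  M0 = (-0.1095, +0.1095, 0)
  M1 = (+0.1095, +0.1095, 0)
  M2 = (+0.1095, -0.1095, 0)
  M3 = (-0.1095, -0.1095, 0)
rvec = (0.1948, 0.1712, -0.1680), |rvec| = θ = 0.30900 rad = 17.704°
Rodrigues: sinθ=0.30411, 1−cosθ=0.04736; R = I + sinθ·[k]× + (1−cosθ)·[k]×²:
    [+0.97146 +0.18188 +0.15226]
    [-0.14880 +0.96718 -0.20598]
    [-0.18472 +0.17745 +0.96664]
t = (-0.1797, 0.3258, 1.2571) m
M0: Pc = R·M0+t = (-0.26616, +0.44800, +1.29676); u = 673.2·(-0.26616)/1.29676 + 309.3 = 171.1260, v = 618.4·(+0.44800)/1.29676 + 245.9 = 459.5426
M1: Pc = R·M1+t = (-0.05341, +0.41541, +1.25630); u = 673.2·(-0.05341)/1.25630 + 309.3 = 280.6804, v = 618.4·(+0.41541)/1.25630 + 245.9 = 450.3818
M2: Pc = R·M2+t = (-0.09324, +0.20360, +1.21744); u = 673.2·(-0.09324)/1.21744 + 309.3 = 257.7412, v = 618.4·(+0.20360)/1.21744 + 245.9 = 349.3191
M3: Pc = R·M3+t = (-0.30599, +0.23619, +1.25790); u = 673.2·(-0.30599)/1.25790 + 309.3 = 145.5399, v = 618.4·(+0.23619)/1.25790 + 245.9 = 362.0131

c0=(171.13, 459.54) c1=(280.68, 450.38) c2=(257.74, 349.32) c3=(145.54, 362.01)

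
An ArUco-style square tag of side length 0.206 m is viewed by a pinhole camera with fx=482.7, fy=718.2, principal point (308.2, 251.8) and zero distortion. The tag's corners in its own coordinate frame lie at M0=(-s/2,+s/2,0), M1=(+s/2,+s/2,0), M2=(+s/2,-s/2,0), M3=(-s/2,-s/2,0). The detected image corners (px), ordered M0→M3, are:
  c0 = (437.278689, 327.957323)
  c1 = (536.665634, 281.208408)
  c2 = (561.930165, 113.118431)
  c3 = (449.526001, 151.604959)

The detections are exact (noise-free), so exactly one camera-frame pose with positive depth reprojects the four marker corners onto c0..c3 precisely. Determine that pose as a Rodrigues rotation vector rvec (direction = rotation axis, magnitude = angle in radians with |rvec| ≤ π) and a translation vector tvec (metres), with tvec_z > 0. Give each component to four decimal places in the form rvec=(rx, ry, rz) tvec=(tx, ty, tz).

rvec=(0.5155, -0.3661, -0.1540) tvec=(0.2986, -0.0299, 0.7600)

Intrinsics K: fx=482.7, fy=718.2, cx=308.2, cy=251.8
Marker side s = 0.206 m; corners in marker frame (Z=0):
  M0 = (-0.1030, +0.1030, 0)
  M1 = (+0.1030, +0.1030, 0)
  M2 = (+0.1030, -0.1030, 0)
  M3 = (-0.1030, -0.1030, 0)
Detected image corners:
  c0 = (437.278689, 327.957323) px
  c1 = (536.665634, 281.208408) px
  c2 = (561.930165, 113.118431) px
  c3 = (449.526001, 151.604959) px
Planar DLT: solve 8×8 A·h = b for H (H[2,2]=1):
  H  [+709.43177 +238.82946 +497.87618]
  H  [-121.30852 +980.97123 +223.51655]
  H  [+0.39800 +0.66722 +1.00000]
B = K⁻¹H; ‖b₁‖=1.315757, ‖b₂‖=1.315757; λ = 2/(‖b₁‖+‖b₂‖) = 0.760019, sign → tz>0 ⇒ λ=+0.760019
r₁ = λ·B[:,0] = (+0.92388,-0.23442,+0.30249); r₂ = λ·B[:,1] = (+0.05226,+0.86030,+0.50710)
r₃ = r₁×r₂ = (-0.37911,-0.45269,+0.80707); SVD([r₁ r₂ r₃]) → R = UVᵀ:
  R  [+0.92388 +0.05226 -0.37911]
  R  [-0.23442 +0.86030 -0.45269]
  R  [+0.30249 +0.50710 +0.80707]
t = (+0.29865, -0.02993, +0.76002) m
tr R = 2.591245; θ = arccos((tr R − 1)/2) = 0.650762 rad = 37.286°
axis k = ((R−Rᵀ)₃₂, (R−Rᵀ)₁₃, (R−Rᵀ)₂₁) / (2 sinθ) = (+0.792170, -0.562562, -0.236621)
rvec = θ·k = (+0.515515, -0.366094, -0.153984)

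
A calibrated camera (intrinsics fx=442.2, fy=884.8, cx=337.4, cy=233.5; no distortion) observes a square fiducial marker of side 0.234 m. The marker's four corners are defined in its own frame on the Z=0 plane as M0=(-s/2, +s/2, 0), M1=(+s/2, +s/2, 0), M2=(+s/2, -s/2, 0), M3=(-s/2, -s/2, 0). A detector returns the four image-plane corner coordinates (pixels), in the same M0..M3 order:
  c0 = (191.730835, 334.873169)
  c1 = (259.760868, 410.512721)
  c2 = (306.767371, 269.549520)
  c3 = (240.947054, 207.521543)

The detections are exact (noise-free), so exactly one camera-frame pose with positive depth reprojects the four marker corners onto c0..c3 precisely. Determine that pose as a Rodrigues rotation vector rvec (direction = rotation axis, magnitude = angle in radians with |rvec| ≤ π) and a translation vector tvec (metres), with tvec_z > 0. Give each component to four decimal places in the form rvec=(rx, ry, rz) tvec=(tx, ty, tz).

rvec=(-0.5065, 0.2302, 0.4810) tvec=(-0.2453, 0.0957, 1.2369)

Intrinsics K: fx=442.2, fy=884.8, cx=337.4, cy=233.5
Marker side s = 0.234 m; corners in marker frame (Z=0):
  M0 = (-0.1170, +0.1170, 0)
  M1 = (+0.1170, +0.1170, 0)
  M2 = (+0.1170, -0.1170, 0)
  M3 = (-0.1170, -0.1170, 0)
Detected image corners:
  c0 = (191.730835, 334.873169) px
  c1 = (259.760868, 410.512721) px
  c2 = (306.767371, 269.549520) px
  c3 = (240.947054, 207.521543) px
Planar DLT: solve 8×8 A·h = b for H (H[2,2]=1):
  H  [+219.90813 -288.38176 +249.69948]
  H  [+212.39451 +471.33020 +301.95560]
  H  [-0.26387 -0.33079 +1.00000]
B = K⁻¹H; ‖b₁‖=0.808468, ‖b₂‖=0.808468; λ = 2/(‖b₁‖+‖b₂‖) = 1.236908, sign → tz>0 ⇒ λ=+1.236908
r₁ = λ·B[:,0] = (+0.86415,+0.38305,-0.32638); r₂ = λ·B[:,1] = (-0.49446,+0.76687,-0.40916)
r₃ = r₁×r₂ = (+0.09356,+0.51495,+0.85210); SVD([r₁ r₂ r₃]) → R = UVᵀ:
  R  [+0.86415 -0.49446 +0.09356]
  R  [+0.38305 +0.76687 +0.51495]
  R  [-0.32638 -0.40916 +0.85210]
t = (-0.24531, +0.09570, +1.23691) m
tr R = 2.483118; θ = arccos((tr R − 1)/2) = 0.735405 rad = 42.136°
axis k = ((R−Rᵀ)₃₂, (R−Rᵀ)₁₃, (R−Rᵀ)₂₁) / (2 sinθ) = (-0.688723, +0.312975, +0.653994)
rvec = θ·k = (-0.506490, +0.230163, +0.480951)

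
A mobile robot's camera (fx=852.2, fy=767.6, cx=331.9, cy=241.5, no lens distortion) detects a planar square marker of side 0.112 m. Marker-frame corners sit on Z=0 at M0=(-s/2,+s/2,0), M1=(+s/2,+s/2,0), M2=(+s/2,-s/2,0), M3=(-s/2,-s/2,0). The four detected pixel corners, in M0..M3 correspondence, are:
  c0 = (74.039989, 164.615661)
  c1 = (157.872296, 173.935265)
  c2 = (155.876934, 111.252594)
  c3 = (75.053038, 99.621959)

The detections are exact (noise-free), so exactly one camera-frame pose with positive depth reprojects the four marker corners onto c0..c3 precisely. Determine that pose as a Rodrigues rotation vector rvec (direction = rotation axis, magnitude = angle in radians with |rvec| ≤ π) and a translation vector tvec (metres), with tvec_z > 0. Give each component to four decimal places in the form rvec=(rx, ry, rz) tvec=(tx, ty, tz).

Intrinsics K: fx=852.2, fy=767.6, cx=331.9, cy=241.5
Marker side s = 0.112 m; corners in marker frame (Z=0):
  M0 = (-0.0560, +0.0560, 0)
  M1 = (+0.0560, +0.0560, 0)
  M2 = (+0.0560, -0.0560, 0)
  M3 = (-0.0560, -0.0560, 0)
Detected image corners:
  c0 = (74.039989, 164.615661) px
  c1 = (157.872296, 173.935265) px
  c2 = (155.876934, 111.252594) px
  c3 = (75.053038, 99.621959) px
Planar DLT: solve 8×8 A·h = b for H (H[2,2]=1):
  H  [+778.46345 -33.34373 +116.57541]
  H  [+145.51918 +524.64224 +136.87977]
  H  [+0.37713 -0.32852 +1.00000]
B = K⁻¹H; ‖b₁‖=0.857280, ‖b₂‖=0.857280; λ = 2/(‖b₁‖+‖b₂‖) = 1.166480, sign → tz>0 ⇒ λ=+1.166480
r₁ = λ·B[:,0] = (+0.89422,+0.08273,+0.43992); r₂ = λ·B[:,1] = (+0.10360,+0.91783,-0.38321)
r₃ = r₁×r₂ = (-0.43547,+0.38825,+0.81217); SVD([r₁ r₂ r₃]) → R = UVᵀ:
  R  [+0.89422 +0.10360 -0.43547]
  R  [+0.08273 +0.91783 +0.38825]
  R  [+0.43992 -0.38321 +0.81217]
t = (-0.29473, -0.15899, +1.16648) m
tr R = 2.624226; θ = arccos((tr R − 1)/2) = 0.623032 rad = 35.697°
axis k = ((R−Rᵀ)₃₂, (R−Rᵀ)₁₃, (R−Rᵀ)₂₁) / (2 sinθ) = (-0.661058, -0.750122, -0.017885)
rvec = θ·k = (-0.411860, -0.467350, -0.011143)

rvec=(-0.4119, -0.4673, -0.0111) tvec=(-0.2947, -0.1590, 1.1665)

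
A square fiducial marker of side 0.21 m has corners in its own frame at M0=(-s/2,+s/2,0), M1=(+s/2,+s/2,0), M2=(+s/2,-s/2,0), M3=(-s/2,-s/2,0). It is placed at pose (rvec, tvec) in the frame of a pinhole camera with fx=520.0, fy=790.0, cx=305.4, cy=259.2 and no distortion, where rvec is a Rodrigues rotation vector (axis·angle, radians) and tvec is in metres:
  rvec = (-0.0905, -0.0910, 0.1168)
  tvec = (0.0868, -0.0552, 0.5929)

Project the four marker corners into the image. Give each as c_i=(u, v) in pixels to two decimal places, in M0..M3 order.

Intrinsics K: fx=520.0, fy=790.0, cx=305.4, cy=259.2
Marker side s = 0.21 m; corners in marker frame (Z=0):
  M0 = (-0.1050, +0.1050, 0)
  M1 = (+0.1050, +0.1050, 0)
  M2 = (+0.1050, -0.1050, 0)
  M3 = (-0.1050, -0.1050, 0)
rvec = (-0.0905, -0.0910, 0.1168), |rvec| = θ = 0.17353 rad = 9.943°
Rodrigues: sinθ=0.17266, 1−cosθ=0.01502; R = I + sinθ·[k]× + (1−cosθ)·[k]×²:
    [+0.98907 -0.11211 -0.09582]
    [+0.12032 +0.98911 +0.08475]
    [+0.08527 -0.09535 +0.99179]
t = (0.0868, -0.0552, 0.5929) m
M0: Pc = R·M0+t = (-0.02882, +0.03602, +0.57393); u = 520.0·(-0.02882)/0.57393 + 305.4 = 279.2855, v = 790.0·(+0.03602)/0.57393 + 259.2 = 308.7841
M1: Pc = R·M1+t = (+0.17888, +0.06129, +0.59184); u = 520.0·(+0.17888)/0.59184 + 305.4 = 462.5668, v = 790.0·(+0.06129)/0.59184 + 259.2 = 341.0115
M2: Pc = R·M2+t = (+0.20242, -0.14642, +0.61187); u = 520.0·(+0.20242)/0.61187 + 305.4 = 477.4315, v = 790.0·(-0.14642)/0.61187 + 259.2 = 70.1484
M3: Pc = R·M3+t = (-0.00528, -0.17169, +0.59396); u = 520.0·(-0.00528)/0.59396 + 305.4 = 300.7769, v = 790.0·(-0.17169)/0.59396 + 259.2 = 30.8413

c0=(279.29, 308.78) c1=(462.57, 341.01) c2=(477.43, 70.15) c3=(300.78, 30.84)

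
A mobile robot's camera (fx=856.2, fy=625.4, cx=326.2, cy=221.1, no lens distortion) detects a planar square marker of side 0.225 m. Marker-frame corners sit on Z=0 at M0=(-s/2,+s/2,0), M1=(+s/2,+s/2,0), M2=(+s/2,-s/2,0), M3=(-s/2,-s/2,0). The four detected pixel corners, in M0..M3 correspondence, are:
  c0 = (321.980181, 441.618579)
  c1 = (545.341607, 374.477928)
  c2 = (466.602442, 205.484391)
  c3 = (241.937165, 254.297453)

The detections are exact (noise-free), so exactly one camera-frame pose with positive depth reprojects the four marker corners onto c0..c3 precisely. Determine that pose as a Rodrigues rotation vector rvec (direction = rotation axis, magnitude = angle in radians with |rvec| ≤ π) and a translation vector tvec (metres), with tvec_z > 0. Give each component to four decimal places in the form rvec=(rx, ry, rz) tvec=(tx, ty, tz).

rvec=(-0.1423, -0.3076, -0.2947) tvec=(0.0645, 0.1160, 0.7616)

Intrinsics K: fx=856.2, fy=625.4, cx=326.2, cy=221.1
Marker side s = 0.225 m; corners in marker frame (Z=0):
  M0 = (-0.1125, +0.1125, 0)
  M1 = (+0.1125, +0.1125, 0)
  M2 = (+0.1125, -0.1125, 0)
  M3 = (-0.1125, -0.1125, 0)
Detected image corners:
  c0 = (321.980181, 441.618579) px
  c1 = (545.341607, 374.477928) px
  c2 = (466.602442, 205.484391) px
  c3 = (241.937165, 254.297453) px
Planar DLT: solve 8×8 A·h = b for H (H[2,2]=1):
  H  [+1160.12846 +304.61445 +398.68073]
  H  [-123.95120 +750.95488 +316.38460]
  H  [+0.41748 -0.12209 +1.00000]
B = K⁻¹H; ‖b₁‖=1.313044, ‖b₂‖=1.313044; λ = 2/(‖b₁‖+‖b₂‖) = 0.761589, sign → tz>0 ⇒ λ=+0.761589
r₁ = λ·B[:,0] = (+0.91080,-0.26335,+0.31795); r₂ = λ·B[:,1] = (+0.30638,+0.94736,-0.09298)
r₃ = r₁×r₂ = (-0.27673,+0.18210,+0.94354); SVD([r₁ r₂ r₃]) → R = UVᵀ:
  R  [+0.91080 +0.30638 -0.27673]
  R  [-0.26335 +0.94736 +0.18210]
  R  [+0.31795 -0.09298 +0.94354]
t = (+0.06447, +0.11603, +0.76159) m
tr R = 2.801693; θ = arccos((tr R − 1)/2) = 0.449080 rad = 25.730°
axis k = ((R−Rᵀ)₃₂, (R−Rᵀ)₁₃, (R−Rᵀ)₂₁) / (2 sinθ) = (-0.316815, -0.684894, -0.656161)
rvec = θ·k = (-0.142275, -0.307573, -0.294669)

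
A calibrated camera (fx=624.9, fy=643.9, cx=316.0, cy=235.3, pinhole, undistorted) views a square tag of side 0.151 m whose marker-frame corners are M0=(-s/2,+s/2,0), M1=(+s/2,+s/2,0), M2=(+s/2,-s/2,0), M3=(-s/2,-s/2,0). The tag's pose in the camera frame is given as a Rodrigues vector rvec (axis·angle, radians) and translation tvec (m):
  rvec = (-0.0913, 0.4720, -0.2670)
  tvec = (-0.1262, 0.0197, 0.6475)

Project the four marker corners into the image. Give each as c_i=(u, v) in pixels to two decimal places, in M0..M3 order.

Intrinsics K: fx=624.9, fy=643.9, cx=316.0, cy=235.3
Marker side s = 0.151 m; corners in marker frame (Z=0):
  M0 = (-0.0755, +0.0755, 0)
  M1 = (+0.0755, +0.0755, 0)
  M2 = (+0.0755, -0.0755, 0)
  M3 = (-0.0755, -0.0755, 0)
rvec = (-0.0913, 0.4720, -0.2670), |rvec| = θ = 0.54992 rad = 31.508°
Rodrigues: sinθ=0.52262, 1−cosθ=0.14743; R = I + sinθ·[k]× + (1−cosθ)·[k]×²:
    [+0.85663 +0.23274 +0.46045]
    [-0.27475 +0.96118 +0.02533]
    [-0.43668 -0.14821 +0.88732]
t = (-0.1262, 0.0197, 0.6475) m
M0: Pc = R·M0+t = (-0.17330, +0.11301, +0.66928); u = 624.9·(-0.17330)/0.66928 + 316.0 = 154.1876, v = 643.9·(+0.11301)/0.66928 + 235.3 = 344.0275
M1: Pc = R·M1+t = (-0.04395, +0.07153, +0.60334); u = 624.9·(-0.04395)/0.60334 + 316.0 = 270.4767, v = 643.9·(+0.07153)/0.60334 + 235.3 = 311.6335
M2: Pc = R·M2+t = (-0.07910, -0.07361, +0.62572); u = 624.9·(-0.07910)/0.62572 + 316.0 = 237.0078, v = 643.9·(-0.07361)/0.62572 + 235.3 = 159.5481
M3: Pc = R·M3+t = (-0.20845, -0.03213, +0.69166); u = 624.9·(-0.20845)/0.69166 + 316.0 = 127.6722, v = 643.9·(-0.03213)/0.69166 + 235.3 = 205.3930

c0=(154.19, 344.03) c1=(270.48, 311.63) c2=(237.01, 159.55) c3=(127.67, 205.39)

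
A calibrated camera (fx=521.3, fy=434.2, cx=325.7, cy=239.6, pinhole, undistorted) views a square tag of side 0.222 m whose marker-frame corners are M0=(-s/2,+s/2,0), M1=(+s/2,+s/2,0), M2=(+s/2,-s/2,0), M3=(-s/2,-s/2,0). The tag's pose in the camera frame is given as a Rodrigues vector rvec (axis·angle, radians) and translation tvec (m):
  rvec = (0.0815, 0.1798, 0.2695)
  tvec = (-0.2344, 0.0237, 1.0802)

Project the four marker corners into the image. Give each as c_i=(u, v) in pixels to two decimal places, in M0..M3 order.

c0=(152.81, 278.78) c1=(249.10, 304.53) c2=(275.76, 217.78) c3=(176.52, 194.42)

Intrinsics K: fx=521.3, fy=434.2, cx=325.7, cy=239.6
Marker side s = 0.222 m; corners in marker frame (Z=0):
  M0 = (-0.1110, +0.1110, 0)
  M1 = (+0.1110, +0.1110, 0)
  M2 = (+0.1110, -0.1110, 0)
  M3 = (-0.1110, -0.1110, 0)
rvec = (0.0815, 0.1798, 0.2695), |rvec| = θ = 0.33407 rad = 19.141°
Rodrigues: sinθ=0.32789, 1−cosθ=0.05528; R = I + sinθ·[k]× + (1−cosθ)·[k]×²:
    [+0.94801 -0.25726 +0.18735]
    [+0.27177 +0.96073 -0.05599]
    [-0.16559 +0.10400 +0.98070]
t = (-0.2344, 0.0237, 1.0802) m
M0: Pc = R·M0+t = (-0.36818, +0.10017, +1.11012); u = 521.3·(-0.36818)/1.11012 + 325.7 = 152.8055, v = 434.2·(+0.10017)/1.11012 + 239.6 = 278.7809
M1: Pc = R·M1+t = (-0.15773, +0.16051, +1.07336); u = 521.3·(-0.15773)/1.07336 + 325.7 = 249.0969, v = 434.2·(+0.16051)/1.07336 + 239.6 = 304.5292
M2: Pc = R·M2+t = (-0.10062, -0.05277, +1.05028); u = 521.3·(-0.10062)/1.05028 + 325.7 = 275.7598, v = 434.2·(-0.05277)/1.05028 + 239.6 = 217.7823
M3: Pc = R·M3+t = (-0.31107, -0.11311, +1.08704); u = 521.3·(-0.31107)/1.08704 + 325.7 = 176.5216, v = 434.2·(-0.11311)/1.08704 + 239.6 = 194.4208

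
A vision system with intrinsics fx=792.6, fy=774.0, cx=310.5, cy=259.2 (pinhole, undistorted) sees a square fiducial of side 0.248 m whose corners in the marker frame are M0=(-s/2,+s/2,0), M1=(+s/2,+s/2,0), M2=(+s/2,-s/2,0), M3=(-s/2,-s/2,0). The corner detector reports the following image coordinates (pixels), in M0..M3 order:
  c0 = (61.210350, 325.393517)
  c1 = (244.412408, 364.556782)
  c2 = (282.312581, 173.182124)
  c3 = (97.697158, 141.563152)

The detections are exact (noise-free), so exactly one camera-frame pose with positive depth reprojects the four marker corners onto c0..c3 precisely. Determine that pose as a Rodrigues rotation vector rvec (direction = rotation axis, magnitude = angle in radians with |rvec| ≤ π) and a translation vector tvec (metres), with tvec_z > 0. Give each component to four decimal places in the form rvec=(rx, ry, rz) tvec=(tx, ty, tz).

rvec=(-0.0173, 0.1627, 0.1904) tvec=(-0.1787, -0.0109, 1.0050)

Intrinsics K: fx=792.6, fy=774.0, cx=310.5, cy=259.2
Marker side s = 0.248 m; corners in marker frame (Z=0):
  M0 = (-0.1240, +0.1240, 0)
  M1 = (+0.1240, +0.1240, 0)
  M2 = (+0.1240, -0.1240, 0)
  M3 = (-0.1240, -0.1240, 0)
Detected image corners:
  c0 = (61.210350, 325.393517) px
  c1 = (244.412408, 364.556782) px
  c2 = (282.312581, 173.182124) px
  c3 = (97.697158, 141.563152) px
Planar DLT: solve 8×8 A·h = b for H (H[2,2]=1):
  H  [+713.82980 -150.21466 +169.56694]
  H  [+102.05634 +755.71972 +250.79858]
  H  [-0.16183 -0.00174 +1.00000]
B = K⁻¹H; ‖b₁‖=0.995049, ‖b₂‖=0.995049; λ = 2/(‖b₁‖+‖b₂‖) = 1.004975, sign → tz>0 ⇒ λ=+1.004975
r₁ = λ·B[:,0] = (+0.96881,+0.18697,-0.16263); r₂ = λ·B[:,1] = (-0.18978,+0.98183,-0.00175)
r₃ = r₁×r₂ = (+0.15935,+0.03256,+0.98669); SVD([r₁ r₂ r₃]) → R = UVᵀ:
  R  [+0.96881 -0.18978 +0.15935]
  R  [+0.18697 +0.98183 +0.03256]
  R  [-0.16263 -0.00175 +0.98669]
t = (-0.17870, -0.01091, +1.00498) m
tr R = 2.937320; θ = arccos((tr R − 1)/2) = 0.251018 rad = 14.382°
axis k = ((R−Rᵀ)₃₂, (R−Rᵀ)₁₃, (R−Rᵀ)₂₁) / (2 sinθ) = (-0.069055, +0.648132, +0.758390)
rvec = θ·k = (-0.017334, +0.162693, +0.190370)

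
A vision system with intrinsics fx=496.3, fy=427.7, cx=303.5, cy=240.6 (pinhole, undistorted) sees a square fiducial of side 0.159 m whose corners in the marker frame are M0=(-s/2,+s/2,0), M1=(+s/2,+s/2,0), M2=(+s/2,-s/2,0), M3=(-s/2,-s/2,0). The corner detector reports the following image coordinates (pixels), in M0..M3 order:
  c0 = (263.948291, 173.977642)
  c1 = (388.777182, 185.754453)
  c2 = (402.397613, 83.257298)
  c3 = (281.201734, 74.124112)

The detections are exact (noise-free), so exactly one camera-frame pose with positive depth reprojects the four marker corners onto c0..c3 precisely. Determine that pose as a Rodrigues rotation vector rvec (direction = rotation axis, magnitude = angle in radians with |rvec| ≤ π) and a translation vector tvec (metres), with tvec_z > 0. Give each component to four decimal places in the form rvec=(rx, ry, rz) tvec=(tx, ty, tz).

Intrinsics K: fx=496.3, fy=427.7, cx=303.5, cy=240.6
Marker side s = 0.159 m; corners in marker frame (Z=0):
  M0 = (-0.0795, +0.0795, 0)
  M1 = (+0.0795, +0.0795, 0)
  M2 = (+0.0795, -0.0795, 0)
  M3 = (-0.0795, -0.0795, 0)
Detected image corners:
  c0 = (263.948291, 173.977642) px
  c1 = (388.777182, 185.754453) px
  c2 = (402.397613, 83.257298) px
  c3 = (281.201734, 74.124112) px
Planar DLT: solve 8×8 A·h = b for H (H[2,2]=1):
  H  [+725.60994 -165.27921 +333.50560]
  H  [+47.09680 +609.89069 +128.39950]
  H  [-0.14328 -0.20373 +1.00000]
B = K⁻¹H; ‖b₁‖=1.567912, ‖b₂‖=1.567912; λ = 2/(‖b₁‖+‖b₂‖) = 0.637791, sign → tz>0 ⇒ λ=+0.637791
r₁ = λ·B[:,0] = (+0.98836,+0.12164,-0.09138); r₂ = λ·B[:,1] = (-0.13294,+0.98257,-0.12994)
r₃ = r₁×r₂ = (+0.07399,+0.14057,+0.98730); SVD([r₁ r₂ r₃]) → R = UVᵀ:
  R  [+0.98836 -0.13294 +0.07399]
  R  [+0.12164 +0.98257 +0.14057]
  R  [-0.09138 -0.12994 +0.98730]
t = (+0.03856, -0.16731, +0.63779) m
tr R = 2.958231; θ = arccos((tr R − 1)/2) = 0.204732 rad = 11.730°
axis k = ((R−Rᵀ)₃₂, (R−Rᵀ)₁₃, (R−Rᵀ)₂₁) / (2 sinθ) = (-0.665273, +0.406704, +0.626101)
rvec = θ·k = (-0.136203, +0.083265, +0.128183)

rvec=(-0.1362, 0.0833, 0.1282) tvec=(0.0386, -0.1673, 0.6378)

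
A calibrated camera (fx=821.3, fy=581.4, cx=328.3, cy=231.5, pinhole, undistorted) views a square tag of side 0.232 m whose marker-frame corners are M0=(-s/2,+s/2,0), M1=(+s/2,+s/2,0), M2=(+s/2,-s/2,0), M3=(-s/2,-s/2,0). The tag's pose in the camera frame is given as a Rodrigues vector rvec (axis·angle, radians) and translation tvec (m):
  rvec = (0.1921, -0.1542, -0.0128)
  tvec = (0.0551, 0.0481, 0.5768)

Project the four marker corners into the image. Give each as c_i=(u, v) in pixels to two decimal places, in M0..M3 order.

Intrinsics K: fx=821.3, fy=581.4, cx=328.3, cy=231.5
Marker side s = 0.232 m; corners in marker frame (Z=0):
  M0 = (-0.1160, +0.1160, 0)
  M1 = (+0.1160, +0.1160, 0)
  M2 = (+0.1160, -0.1160, 0)
  M3 = (-0.1160, -0.1160, 0)
rvec = (0.1921, -0.1542, -0.0128), |rvec| = θ = 0.24667 rad = 14.133°
Rodrigues: sinθ=0.24417, 1−cosθ=0.03027; R = I + sinθ·[k]× + (1−cosθ)·[k]×²:
    [+0.98809 -0.00207 -0.15386]
    [-0.02741 +0.98156 -0.18918]
    [+0.15142 +0.19114 +0.96981]
t = (0.0551, 0.0481, 0.5768) m
M0: Pc = R·M0+t = (-0.05976, +0.16514, +0.58141); u = 821.3·(-0.05976)/0.58141 + 328.3 = 243.8855, v = 581.4·(+0.16514)/0.58141 + 231.5 = 396.6380
M1: Pc = R·M1+t = (+0.16948, +0.15878, +0.61654); u = 821.3·(+0.16948)/0.61654 + 328.3 = 554.0659, v = 581.4·(+0.15878)/0.61654 + 231.5 = 381.2328
M2: Pc = R·M2+t = (+0.16996, -0.06894, +0.57219); u = 821.3·(+0.16996)/0.57219 + 328.3 = 572.2504, v = 581.4·(-0.06894)/0.57219 + 231.5 = 161.4504
M3: Pc = R·M3+t = (-0.05928, -0.06258, +0.53706); u = 821.3·(-0.05928)/0.53706 + 328.3 = 237.6483, v = 581.4·(-0.06258)/0.53706 + 231.5 = 163.7517

c0=(243.89, 396.64) c1=(554.07, 381.23) c2=(572.25, 161.45) c3=(237.65, 163.75)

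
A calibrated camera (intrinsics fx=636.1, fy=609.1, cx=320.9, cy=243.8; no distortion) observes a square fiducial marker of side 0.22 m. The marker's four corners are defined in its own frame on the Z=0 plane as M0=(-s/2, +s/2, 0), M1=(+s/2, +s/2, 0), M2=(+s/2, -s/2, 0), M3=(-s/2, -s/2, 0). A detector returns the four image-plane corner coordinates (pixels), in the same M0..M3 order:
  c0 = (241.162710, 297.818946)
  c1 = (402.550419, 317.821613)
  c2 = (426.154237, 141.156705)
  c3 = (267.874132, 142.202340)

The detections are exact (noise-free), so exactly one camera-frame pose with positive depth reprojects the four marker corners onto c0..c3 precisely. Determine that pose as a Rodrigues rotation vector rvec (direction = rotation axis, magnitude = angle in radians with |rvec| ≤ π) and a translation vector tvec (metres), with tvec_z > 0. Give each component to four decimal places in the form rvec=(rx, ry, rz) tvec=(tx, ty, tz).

rvec=(-0.1721, 0.4560, 0.1116) tvec=(0.0109, -0.0272, 0.7895)

Intrinsics K: fx=636.1, fy=609.1, cx=320.9, cy=243.8
Marker side s = 0.22 m; corners in marker frame (Z=0):
  M0 = (-0.1100, +0.1100, 0)
  M1 = (+0.1100, +0.1100, 0)
  M2 = (+0.1100, -0.1100, 0)
  M3 = (-0.1100, -0.1100, 0)
Detected image corners:
  c0 = (241.162710, 297.818946) px
  c1 = (402.550419, 317.821613) px
  c2 = (426.154237, 141.156705) px
  c3 = (267.874132, 142.202340) px
Planar DLT: solve 8×8 A·h = b for H (H[2,2]=1):
  H  [+537.17660 -174.12871 +329.70753]
  H  [-84.99936 +712.33260 +222.83373]
  H  [-0.56574 -0.17742 +1.00000]
B = K⁻¹H; ‖b₁‖=1.266594, ‖b₂‖=1.266594; λ = 2/(‖b₁‖+‖b₂‖) = 0.789519, sign → tz>0 ⇒ λ=+0.789519
r₁ = λ·B[:,0] = (+0.89207,+0.06861,-0.44666); r₂ = λ·B[:,1] = (-0.14546,+0.97940,-0.14008)
r₃ = r₁×r₂ = (+0.42785,+0.18993,+0.88367); SVD([r₁ r₂ r₃]) → R = UVᵀ:
  R  [+0.89207 -0.14546 +0.42785]
  R  [+0.06861 +0.97940 +0.18993]
  R  [-0.44666 -0.14008 +0.88367]
t = (+0.01093, -0.02718, +0.78952) m
tr R = 2.755135; θ = arccos((tr R − 1)/2) = 0.500031 rad = 28.650°
axis k = ((R−Rᵀ)₃₂, (R−Rᵀ)₁₃, (R−Rᵀ)₂₁) / (2 sinθ) = (-0.344152, +0.911989, +0.223239)
rvec = θ·k = (-0.172087, +0.456023, +0.111626)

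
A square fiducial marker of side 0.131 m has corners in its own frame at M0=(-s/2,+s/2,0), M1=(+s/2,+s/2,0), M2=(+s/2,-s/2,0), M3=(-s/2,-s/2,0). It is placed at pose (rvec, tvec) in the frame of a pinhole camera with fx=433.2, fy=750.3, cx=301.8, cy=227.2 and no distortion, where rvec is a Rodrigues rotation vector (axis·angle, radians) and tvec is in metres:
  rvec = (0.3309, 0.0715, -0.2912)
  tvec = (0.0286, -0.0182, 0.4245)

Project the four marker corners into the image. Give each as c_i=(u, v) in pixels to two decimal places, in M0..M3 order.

Intrinsics K: fx=433.2, fy=750.3, cx=301.8, cy=227.2
Marker side s = 0.131 m; corners in marker frame (Z=0):
  M0 = (-0.0655, +0.0655, 0)
  M1 = (+0.0655, +0.0655, 0)
  M2 = (+0.0655, -0.0655, 0)
  M3 = (-0.0655, -0.0655, 0)
rvec = (0.3309, 0.0715, -0.2912), |rvec| = θ = 0.44655 rad = 25.585°
Rodrigues: sinθ=0.43185, 1−cosθ=0.09806; R = I + sinθ·[k]× + (1−cosθ)·[k]×²:
    [+0.95579 +0.29325 +0.02176]
    [-0.26998 +0.90446 -0.33025]
    [-0.11653 +0.30977 +0.94364]
t = (0.0286, -0.0182, 0.4245) m
M0: Pc = R·M0+t = (-0.01480, +0.05873, +0.45242); u = 433.2·(-0.01480)/0.45242 + 301.8 = 287.6327, v = 750.3·(+0.05873)/0.45242 + 227.2 = 324.5913
M1: Pc = R·M1+t = (+0.11041, +0.02336, +0.43716); u = 433.2·(+0.11041)/0.43716 + 301.8 = 411.2126, v = 750.3·(+0.02336)/0.43716 + 227.2 = 267.2897
M2: Pc = R·M2+t = (+0.07200, -0.09513, +0.39658); u = 433.2·(+0.07200)/0.39658 + 301.8 = 380.4447, v = 750.3·(-0.09513)/0.39658 + 227.2 = 47.2275
M3: Pc = R·M3+t = (-0.05321, -0.05976, +0.41184); u = 433.2·(-0.05321)/0.41184 + 301.8 = 245.8284, v = 750.3·(-0.05976)/0.41184 + 227.2 = 118.3321

c0=(287.63, 324.59) c1=(411.21, 267.29) c2=(380.44, 47.23) c3=(245.83, 118.33)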